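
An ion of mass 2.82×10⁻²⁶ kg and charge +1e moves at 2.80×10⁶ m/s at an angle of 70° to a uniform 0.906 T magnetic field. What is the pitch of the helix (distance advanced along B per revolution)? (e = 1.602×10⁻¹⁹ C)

p ≈ 1.17 m

v∥ = v cosθ = 2.80×10⁶·cos70° ≈ 9.577×10⁵ m/s.
T = 2πm/(|q|B) = 2π(2.82×10⁻²⁶)/((1.602×10⁻¹⁹)(0.906)) ≈ 1.221×10⁻⁶ s.
pitch = v∥ T = (9.577×10⁵)(1.221×10⁻⁶) ≈ 1.17 m.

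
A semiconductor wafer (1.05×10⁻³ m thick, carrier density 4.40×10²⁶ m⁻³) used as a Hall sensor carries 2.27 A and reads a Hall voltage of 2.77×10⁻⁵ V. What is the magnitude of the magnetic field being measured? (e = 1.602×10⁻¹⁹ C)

From V_H = IB/(n e t), B = V_H n e t / I.
B = (2.77×10⁻⁵)(4.40×10²⁶)(1.602×10⁻¹⁹)(1.05×10⁻³)/2.27 ≈ 0.903 T.

B ≈ 0.903 T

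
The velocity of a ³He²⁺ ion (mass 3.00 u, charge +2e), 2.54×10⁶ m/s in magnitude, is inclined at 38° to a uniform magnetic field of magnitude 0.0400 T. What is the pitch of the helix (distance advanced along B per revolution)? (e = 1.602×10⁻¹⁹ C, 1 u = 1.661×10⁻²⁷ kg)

v∥ = v cosθ = 2.54×10⁶·cos38° ≈ 2.002×10⁶ m/s.
T = 2πm/(|q|B) = 2π(4.983×10⁻²⁷)/((3.204×10⁻¹⁹)(0.0400)) ≈ 2.443×10⁻⁶ s.
pitch = v∥ T = (2.002×10⁶)(2.443×10⁻⁶) ≈ 4.89 m.

p ≈ 4.89 m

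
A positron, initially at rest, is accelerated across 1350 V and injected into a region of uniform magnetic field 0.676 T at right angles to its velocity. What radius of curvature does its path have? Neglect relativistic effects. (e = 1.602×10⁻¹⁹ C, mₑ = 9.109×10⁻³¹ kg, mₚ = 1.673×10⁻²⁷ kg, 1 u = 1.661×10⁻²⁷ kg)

Acceleration: |q|V = ½mv² ⇒ v = √(2|q|V/m) = √(2·1.602×10⁻¹⁹·1350/9.109×10⁻³¹) ≈ 2.179×10⁷ m/s.
In the field: r = mv/(|q|B) = (9.109×10⁻³¹)(2.179×10⁷)/((1.602×10⁻¹⁹)(0.676)) ≈ 1.83×10⁻⁴ m.

r ≈ 1.83×10⁻⁴ m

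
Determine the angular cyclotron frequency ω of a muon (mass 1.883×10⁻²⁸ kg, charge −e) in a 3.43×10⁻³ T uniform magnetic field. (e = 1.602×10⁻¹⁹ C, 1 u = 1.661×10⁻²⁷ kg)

ω = |q|B/m.
ω = (1.602×10⁻¹⁹)(3.43×10⁻³)/1.883×10⁻²⁸ ≈ 2.92×10⁶ rad/s.

ω ≈ 2.92×10⁶ rad/s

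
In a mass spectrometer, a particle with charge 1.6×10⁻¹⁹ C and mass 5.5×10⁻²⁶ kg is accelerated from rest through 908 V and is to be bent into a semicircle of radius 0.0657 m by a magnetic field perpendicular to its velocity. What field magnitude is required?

B ≈ 0.380 T

v = √(2|q|V/m) = √(2·1.6×10⁻¹⁹·908/5.5×10⁻²⁶) ≈ 7.268×10⁴ m/s.
B = mv/(|q|r) = (5.5×10⁻²⁶)(7.268×10⁴)/((1.6×10⁻¹⁹)(0.0657)) ≈ 0.380 T.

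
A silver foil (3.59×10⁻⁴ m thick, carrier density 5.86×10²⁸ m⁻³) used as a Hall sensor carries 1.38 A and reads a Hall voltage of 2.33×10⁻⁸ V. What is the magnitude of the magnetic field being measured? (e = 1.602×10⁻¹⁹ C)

B ≈ 0.0569 T

From V_H = IB/(n e t), B = V_H n e t / I.
B = (2.33×10⁻⁸)(5.86×10²⁸)(1.602×10⁻¹⁹)(3.59×10⁻⁴)/1.38 ≈ 0.0569 T.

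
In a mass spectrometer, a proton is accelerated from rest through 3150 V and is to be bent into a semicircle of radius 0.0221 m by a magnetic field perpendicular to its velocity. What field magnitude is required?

v = √(2|q|V/m) = √(2·1.602×10⁻¹⁹·3150/1.673×10⁻²⁷) ≈ 7.767×10⁵ m/s.
B = mv/(|q|r) = (1.673×10⁻²⁷)(7.767×10⁵)/((1.602×10⁻¹⁹)(0.0221)) ≈ 0.367 T.

B ≈ 0.367 T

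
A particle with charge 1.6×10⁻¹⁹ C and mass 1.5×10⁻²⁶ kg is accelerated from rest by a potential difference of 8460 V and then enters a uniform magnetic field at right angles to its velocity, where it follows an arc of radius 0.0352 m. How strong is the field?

v = √(2|q|V/m) = √(2·1.6×10⁻¹⁹·8460/1.5×10⁻²⁶) ≈ 4.248×10⁵ m/s.
B = mv/(|q|r) = (1.5×10⁻²⁶)(4.248×10⁵)/((1.6×10⁻¹⁹)(0.0352)) ≈ 1.13 T.

B ≈ 1.13 T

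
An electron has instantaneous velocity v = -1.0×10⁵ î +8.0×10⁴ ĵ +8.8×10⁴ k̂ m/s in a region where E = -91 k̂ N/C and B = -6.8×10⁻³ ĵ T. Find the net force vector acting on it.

v×B = (598, 0, 680) N/C.
E + v×B = (598, 0, 589) N/C.
F = q(E + v×B) = (−1.602×10⁻¹⁹ C)·(598, 0, 589) = (-9.59×10⁻¹⁷, 0, -9.44×10⁻¹⁷) N.

F ≈ (-9.59×10⁻¹⁷, 0, -9.44×10⁻¹⁷) N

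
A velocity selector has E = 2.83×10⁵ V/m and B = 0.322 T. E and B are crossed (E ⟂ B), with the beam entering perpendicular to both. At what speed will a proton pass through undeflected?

v = 8.79×10⁵ m/s

Zero net Lorentz force requires |qE| = |q v×B|, i.e. E = vB.
v = E/B = 2.83×10⁵/0.322 = 8.79×10⁵ m/s.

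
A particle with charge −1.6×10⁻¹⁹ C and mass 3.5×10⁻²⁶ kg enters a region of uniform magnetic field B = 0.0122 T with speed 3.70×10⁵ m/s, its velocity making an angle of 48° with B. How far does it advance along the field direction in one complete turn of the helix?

p ≈ 27.9 m

v∥ = v cosθ = 3.70×10⁵·cos48° ≈ 2.476×10⁵ m/s.
T = 2πm/(|q|B) = 2π(3.5×10⁻²⁶)/((1.6×10⁻¹⁹)(0.0122)) ≈ 1.127×10⁻⁴ s.
pitch = v∥ T = (2.476×10⁵)(1.127×10⁻⁴) ≈ 27.9 m.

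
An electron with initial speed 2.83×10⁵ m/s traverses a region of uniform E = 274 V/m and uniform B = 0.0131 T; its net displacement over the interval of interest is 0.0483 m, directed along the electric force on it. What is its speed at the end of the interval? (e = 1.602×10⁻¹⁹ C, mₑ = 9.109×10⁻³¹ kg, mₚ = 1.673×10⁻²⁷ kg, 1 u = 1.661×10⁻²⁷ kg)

B does no work; ΔKE = |q|E d.
½mv_f² = ½mv₀² + |q|Ed = ½(9.109×10⁻³¹)(2.83×10⁵)² + (1.602×10⁻¹⁹)(274)(0.0483) ≈ 3.648×10⁻²⁰ J + 2.120×10⁻¹⁸ J ≈ 2.157×10⁻¹⁸ J.
v_f = √(2·2.157×10⁻¹⁸/9.109×10⁻³¹) ≈ 2.18×10⁶ m/s.

v_f ≈ 2.18×10⁶ m/s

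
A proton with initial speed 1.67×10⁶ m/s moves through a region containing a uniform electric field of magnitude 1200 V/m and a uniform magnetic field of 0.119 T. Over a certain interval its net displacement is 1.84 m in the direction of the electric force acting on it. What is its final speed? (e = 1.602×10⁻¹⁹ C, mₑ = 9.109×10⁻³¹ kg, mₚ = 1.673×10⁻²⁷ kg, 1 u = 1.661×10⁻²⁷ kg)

v_f ≈ 1.79×10⁶ m/s

B does no work; ΔKE = |q|E d.
½mv_f² = ½mv₀² + |q|Ed = ½(1.673×10⁻²⁷)(1.67×10⁶)² + (1.602×10⁻¹⁹)(1200)(1.84) ≈ 2.333×10⁻¹⁵ J + 3.537×10⁻¹⁶ J ≈ 2.687×10⁻¹⁵ J.
v_f = √(2·2.687×10⁻¹⁵/1.673×10⁻²⁷) ≈ 1.79×10⁶ m/s.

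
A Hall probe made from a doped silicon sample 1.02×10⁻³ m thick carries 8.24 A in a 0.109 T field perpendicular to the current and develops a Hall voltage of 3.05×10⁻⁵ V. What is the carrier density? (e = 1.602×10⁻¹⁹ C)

From V_H = IB/(n e t), n = IB/(V_H e t).
n = (8.24)(0.109)/((3.05×10⁻⁵)(1.602×10⁻¹⁹)(1.02×10⁻³)) ≈ 1.80×10²⁶ m⁻³.

n ≈ 1.80×10²⁶ m⁻³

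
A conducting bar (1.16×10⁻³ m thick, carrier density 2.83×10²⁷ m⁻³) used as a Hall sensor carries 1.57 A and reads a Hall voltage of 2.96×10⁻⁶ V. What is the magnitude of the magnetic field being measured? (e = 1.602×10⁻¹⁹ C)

From V_H = IB/(n e t), B = V_H n e t / I.
B = (2.96×10⁻⁶)(2.83×10²⁷)(1.602×10⁻¹⁹)(1.16×10⁻³)/1.57 ≈ 0.992 T.

B ≈ 0.992 T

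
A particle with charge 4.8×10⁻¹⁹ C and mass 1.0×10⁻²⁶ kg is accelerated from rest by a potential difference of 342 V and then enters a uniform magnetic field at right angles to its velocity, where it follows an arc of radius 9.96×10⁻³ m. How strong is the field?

B ≈ 0.379 T

v = √(2|q|V/m) = √(2·4.8×10⁻¹⁹·342/1.0×10⁻²⁶) ≈ 1.812×10⁵ m/s.
B = mv/(|q|r) = (1.0×10⁻²⁶)(1.812×10⁵)/((4.8×10⁻¹⁹)(9.96×10⁻³)) ≈ 0.379 T.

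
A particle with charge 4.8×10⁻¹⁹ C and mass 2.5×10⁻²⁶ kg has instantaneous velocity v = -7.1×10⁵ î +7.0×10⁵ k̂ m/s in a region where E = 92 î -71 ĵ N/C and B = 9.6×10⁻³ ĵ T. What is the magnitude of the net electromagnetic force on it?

|F| ≈ 4.56×10⁻¹⁵ N

v×B = (-6720, 0, -6820) N/C.
E + v×B = (-6630, -71.0, -6820) N/C.
F = q(E + v×B) = (4.8×10⁻¹⁹ C)·(-6630, -71.0, -6820) = (-3.18×10⁻¹⁵, -3.41×10⁻¹⁷, -3.27×10⁻¹⁵) N.
|F| = 4.56×10⁻¹⁵ N.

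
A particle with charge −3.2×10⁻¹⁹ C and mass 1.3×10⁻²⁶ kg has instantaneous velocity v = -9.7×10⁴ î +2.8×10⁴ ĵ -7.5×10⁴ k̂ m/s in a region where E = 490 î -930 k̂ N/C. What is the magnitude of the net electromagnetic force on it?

|F| ≈ 3.36×10⁻¹⁶ N

Only an electric field acts, so F = qE = (−3.2×10⁻¹⁹ C)·(490, 0, -930) = (-1.57×10⁻¹⁶, 0, 2.98×10⁻¹⁶) N.
|F| = 3.36×10⁻¹⁶ N.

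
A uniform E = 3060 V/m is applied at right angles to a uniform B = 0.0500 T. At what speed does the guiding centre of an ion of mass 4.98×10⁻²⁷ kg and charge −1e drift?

In crossed fields the guiding centre drifts at v_d = |E×B|/B² = E/B, independent of charge and mass.
v_d = 3060/0.0500 = 6.12×10⁴ m/s.

v_d ≈ 6.12×10⁴ m/s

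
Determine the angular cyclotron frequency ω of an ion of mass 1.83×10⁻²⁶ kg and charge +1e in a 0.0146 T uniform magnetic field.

ω ≈ 1.28×10⁵ rad/s

ω = |q|B/m.
ω = (1.602×10⁻¹⁹)(0.0146)/1.83×10⁻²⁶ ≈ 1.28×10⁵ rad/s.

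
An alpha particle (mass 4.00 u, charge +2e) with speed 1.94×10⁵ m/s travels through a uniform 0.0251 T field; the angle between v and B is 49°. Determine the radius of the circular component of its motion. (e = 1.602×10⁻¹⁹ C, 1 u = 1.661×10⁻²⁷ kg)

v⊥ = v sinθ = 1.94×10⁵·sin49° ≈ 1.464×10⁵ m/s.
r = m v⊥/(|q|B) = (6.644×10⁻²⁷)(1.464×10⁵)/((3.204×10⁻¹⁹)(0.0251)) ≈ 0.121 m.

r ≈ 0.121 m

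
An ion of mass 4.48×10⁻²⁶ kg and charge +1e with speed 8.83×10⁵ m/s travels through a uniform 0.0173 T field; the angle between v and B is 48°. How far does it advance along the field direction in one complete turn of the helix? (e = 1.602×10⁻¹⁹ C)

v∥ = v cosθ = 8.83×10⁵·cos48° ≈ 5.908×10⁵ m/s.
T = 2πm/(|q|B) = 2π(4.48×10⁻²⁶)/((1.602×10⁻¹⁹)(0.0173)) ≈ 1.016×10⁻⁴ s.
pitch = v∥ T = (5.908×10⁵)(1.016×10⁻⁴) ≈ 60.0 m.

p ≈ 60.0 m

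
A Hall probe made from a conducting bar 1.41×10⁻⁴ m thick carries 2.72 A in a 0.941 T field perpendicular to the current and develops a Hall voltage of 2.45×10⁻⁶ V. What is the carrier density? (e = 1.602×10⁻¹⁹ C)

n ≈ 4.62×10²⁸ m⁻³

From V_H = IB/(n e t), n = IB/(V_H e t).
n = (2.72)(0.941)/((2.45×10⁻⁶)(1.602×10⁻¹⁹)(1.41×10⁻⁴)) ≈ 4.62×10²⁸ m⁻³.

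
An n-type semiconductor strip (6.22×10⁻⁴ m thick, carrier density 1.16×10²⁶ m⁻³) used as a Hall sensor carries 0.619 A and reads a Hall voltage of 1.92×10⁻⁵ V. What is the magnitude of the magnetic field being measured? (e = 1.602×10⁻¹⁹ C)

B ≈ 0.359 T

From V_H = IB/(n e t), B = V_H n e t / I.
B = (1.92×10⁻⁵)(1.16×10²⁶)(1.602×10⁻¹⁹)(6.22×10⁻⁴)/0.619 ≈ 0.359 T.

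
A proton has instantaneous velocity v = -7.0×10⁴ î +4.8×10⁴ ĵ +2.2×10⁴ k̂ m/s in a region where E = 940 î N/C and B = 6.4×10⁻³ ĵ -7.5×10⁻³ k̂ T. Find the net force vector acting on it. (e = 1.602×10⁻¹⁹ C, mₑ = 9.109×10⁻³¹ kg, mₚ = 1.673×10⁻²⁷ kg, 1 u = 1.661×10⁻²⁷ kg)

v×B = (-501, -525, -448) N/C.
E + v×B = (439, -525, -448) N/C.
F = q(E + v×B) = (1.602×10⁻¹⁹ C)·(439, -525, -448) = (7.04×10⁻¹⁷, -8.41×10⁻¹⁷, -7.18×10⁻¹⁷) N.

F ≈ (7.04×10⁻¹⁷, -8.41×10⁻¹⁷, -7.18×10⁻¹⁷) N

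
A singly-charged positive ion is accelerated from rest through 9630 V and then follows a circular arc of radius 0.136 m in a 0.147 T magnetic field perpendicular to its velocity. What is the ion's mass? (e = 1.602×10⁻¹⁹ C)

Combine |q|V = ½mv² and r = mv/(|q|B): eliminate v to get m = qB²r²/(2V).
m = (1.602×10⁻¹⁹)(0.147)²(0.136)²/(2·9630) ≈ 3.32×10⁻²⁷ kg.

m ≈ 3.32×10⁻²⁷ kg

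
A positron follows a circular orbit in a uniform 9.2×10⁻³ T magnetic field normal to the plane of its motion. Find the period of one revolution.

The cyclotron period depends only on m, q, B: T = 2πm/(|q|B).
T = 2π(9.109×10⁻³¹)/((1.602×10⁻¹⁹)(9.2×10⁻³)) ≈ 3.9×10⁻⁹ s.

T ≈ 3.9×10⁻⁹ s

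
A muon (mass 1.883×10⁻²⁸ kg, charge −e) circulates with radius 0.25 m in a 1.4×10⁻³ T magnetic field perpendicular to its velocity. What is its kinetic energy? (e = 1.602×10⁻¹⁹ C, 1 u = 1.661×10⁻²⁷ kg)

v = |q|Br/m, then KE = ½mv² = (qBr)²/(2m).
v = (1.602×10⁻¹⁹)(1.4×10⁻³)(0.25)/1.883×10⁻²⁸ ≈ 2.978×10⁵ m/s.
KE = ½(1.883×10⁻²⁸)(2.978×10⁵)² ≈ 8.3×10⁻¹⁸ J = 52 eV.

KE ≈ 52 eV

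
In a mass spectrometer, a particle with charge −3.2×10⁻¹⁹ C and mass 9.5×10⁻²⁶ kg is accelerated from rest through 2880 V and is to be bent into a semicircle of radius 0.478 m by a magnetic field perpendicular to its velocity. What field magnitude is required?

B ≈ 0.0865 T

v = √(2|q|V/m) = √(2·3.2×10⁻¹⁹·2880/9.5×10⁻²⁶) ≈ 1.393×10⁵ m/s.
B = mv/(|q|r) = (9.5×10⁻²⁶)(1.393×10⁵)/((3.2×10⁻¹⁹)(0.478)) ≈ 0.0865 T.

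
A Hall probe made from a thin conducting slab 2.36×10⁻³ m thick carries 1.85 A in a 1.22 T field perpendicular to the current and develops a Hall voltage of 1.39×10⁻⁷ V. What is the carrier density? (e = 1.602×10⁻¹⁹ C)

n ≈ 4.29×10²⁸ m⁻³

From V_H = IB/(n e t), n = IB/(V_H e t).
n = (1.85)(1.22)/((1.39×10⁻⁷)(1.602×10⁻¹⁹)(2.36×10⁻³)) ≈ 4.29×10²⁸ m⁻³.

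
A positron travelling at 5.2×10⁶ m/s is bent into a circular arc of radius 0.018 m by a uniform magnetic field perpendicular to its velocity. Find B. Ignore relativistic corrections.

B ≈ 1.6×10⁻³ T

From |q|vB = mv²/r, B = mv/(|q|r).
B = (9.109×10⁻³¹)(5.2×10⁶)/((1.602×10⁻¹⁹)(0.018)) ≈ 1.6×10⁻³ T.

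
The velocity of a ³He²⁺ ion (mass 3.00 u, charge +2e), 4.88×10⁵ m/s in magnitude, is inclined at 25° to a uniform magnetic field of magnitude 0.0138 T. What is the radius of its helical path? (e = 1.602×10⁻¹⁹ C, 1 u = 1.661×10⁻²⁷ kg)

v⊥ = v sinθ = 4.88×10⁵·sin25° ≈ 2.062×10⁵ m/s.
r = m v⊥/(|q|B) = (4.983×10⁻²⁷)(2.062×10⁵)/((3.204×10⁻¹⁹)(0.0138)) ≈ 0.232 m.

r ≈ 0.232 m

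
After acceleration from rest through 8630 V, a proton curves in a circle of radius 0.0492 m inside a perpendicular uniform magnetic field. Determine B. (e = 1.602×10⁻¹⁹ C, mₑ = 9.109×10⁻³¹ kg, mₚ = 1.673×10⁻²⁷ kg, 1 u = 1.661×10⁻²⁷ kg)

v = √(2|q|V/m) = √(2·1.602×10⁻¹⁹·8630/1.673×10⁻²⁷) ≈ 1.286×10⁶ m/s.
B = mv/(|q|r) = (1.673×10⁻²⁷)(1.286×10⁶)/((1.602×10⁻¹⁹)(0.0492)) ≈ 0.273 T.

B ≈ 0.273 T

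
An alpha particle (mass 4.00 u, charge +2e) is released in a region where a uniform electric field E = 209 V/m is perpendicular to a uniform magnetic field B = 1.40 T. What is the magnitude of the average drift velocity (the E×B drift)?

v_d ≈ 149 m/s

In crossed fields the guiding centre drifts at v_d = |E×B|/B² = E/B, independent of charge and mass.
v_d = 209/1.40 = 149 m/s.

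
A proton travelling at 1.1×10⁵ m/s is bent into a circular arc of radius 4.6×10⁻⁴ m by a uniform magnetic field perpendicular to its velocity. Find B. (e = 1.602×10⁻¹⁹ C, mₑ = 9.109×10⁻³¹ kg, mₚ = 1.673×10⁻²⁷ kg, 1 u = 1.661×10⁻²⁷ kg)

B ≈ 2.5 T

From |q|vB = mv²/r, B = mv/(|q|r).
B = (1.673×10⁻²⁷)(1.1×10⁵)/((1.602×10⁻¹⁹)(4.6×10⁻⁴)) ≈ 2.5 T.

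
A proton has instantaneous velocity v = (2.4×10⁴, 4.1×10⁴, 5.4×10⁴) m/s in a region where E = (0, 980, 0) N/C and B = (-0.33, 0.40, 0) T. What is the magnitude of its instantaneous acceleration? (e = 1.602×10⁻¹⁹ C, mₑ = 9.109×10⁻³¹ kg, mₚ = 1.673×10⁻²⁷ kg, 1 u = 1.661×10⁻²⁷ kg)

v×B = (-2.16×10⁴, -1.78×10⁴, 2.31×10⁴) N/C.
E + v×B = (-2.16×10⁴, -1.68×10⁴, 2.31×10⁴) N/C.
F = q(E + v×B) = (1.602×10⁻¹⁹ C)·(-2.16×10⁴, -1.68×10⁴, 2.31×10⁴) = (-3.46×10⁻¹⁵, -2.70×10⁻¹⁵, 3.71×10⁻¹⁵) N.
|a| = |F|/m = 5.743×10⁻¹⁵/1.673×10⁻²⁷ ≈ 3.43×10¹² m/s².

|a| ≈ 3.43×10¹² m/s²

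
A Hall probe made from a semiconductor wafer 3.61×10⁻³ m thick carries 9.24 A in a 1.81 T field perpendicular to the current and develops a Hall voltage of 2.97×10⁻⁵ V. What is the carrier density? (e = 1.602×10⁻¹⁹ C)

From V_H = IB/(n e t), n = IB/(V_H e t).
n = (9.24)(1.81)/((2.97×10⁻⁵)(1.602×10⁻¹⁹)(3.61×10⁻³)) ≈ 9.74×10²⁶ m⁻³.

n ≈ 9.74×10²⁶ m⁻³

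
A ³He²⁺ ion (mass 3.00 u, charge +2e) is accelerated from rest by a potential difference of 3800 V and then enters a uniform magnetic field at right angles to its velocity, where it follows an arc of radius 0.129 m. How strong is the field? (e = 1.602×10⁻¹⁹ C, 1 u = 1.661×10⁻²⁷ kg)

B ≈ 0.0843 T

v = √(2|q|V/m) = √(2·3.204×10⁻¹⁹·3800/4.983×10⁻²⁷) ≈ 6.990×10⁵ m/s.
B = mv/(|q|r) = (4.983×10⁻²⁷)(6.990×10⁵)/((3.204×10⁻¹⁹)(0.129)) ≈ 0.0843 T.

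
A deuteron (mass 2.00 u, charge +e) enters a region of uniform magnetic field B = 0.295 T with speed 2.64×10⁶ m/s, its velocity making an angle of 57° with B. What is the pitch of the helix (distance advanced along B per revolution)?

p ≈ 0.635 m

v∥ = v cosθ = 2.64×10⁶·cos57° ≈ 1.438×10⁶ m/s.
T = 2πm/(|q|B) = 2π(3.322×10⁻²⁷)/((1.602×10⁻¹⁹)(0.295)) ≈ 4.417×10⁻⁷ s.
pitch = v∥ T = (1.438×10⁶)(4.417×10⁻⁷) ≈ 0.635 m.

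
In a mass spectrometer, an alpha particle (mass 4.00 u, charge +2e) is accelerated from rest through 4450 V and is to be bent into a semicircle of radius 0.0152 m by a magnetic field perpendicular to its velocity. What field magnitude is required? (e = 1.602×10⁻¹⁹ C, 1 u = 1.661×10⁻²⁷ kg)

B ≈ 0.894 T

v = √(2|q|V/m) = √(2·3.204×10⁻¹⁹·4450/6.644×10⁻²⁷) ≈ 6.551×10⁵ m/s.
B = mv/(|q|r) = (6.644×10⁻²⁷)(6.551×10⁵)/((3.204×10⁻¹⁹)(0.0152)) ≈ 0.894 T.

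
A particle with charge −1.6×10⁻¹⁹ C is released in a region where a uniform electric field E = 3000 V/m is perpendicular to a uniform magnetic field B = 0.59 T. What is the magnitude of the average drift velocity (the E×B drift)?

The E×B drift speed is v_d = E/B.
v_d = 3000/0.59 = 5100 m/s.

v_d ≈ 5100 m/s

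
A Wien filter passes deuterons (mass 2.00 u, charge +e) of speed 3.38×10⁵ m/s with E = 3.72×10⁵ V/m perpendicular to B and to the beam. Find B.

B = 1.10 T

Balance of forces in the selector: qE = qvB ⇒ B = E/v.
B = 3.72×10⁵/3.38×10⁵ = 1.10 T.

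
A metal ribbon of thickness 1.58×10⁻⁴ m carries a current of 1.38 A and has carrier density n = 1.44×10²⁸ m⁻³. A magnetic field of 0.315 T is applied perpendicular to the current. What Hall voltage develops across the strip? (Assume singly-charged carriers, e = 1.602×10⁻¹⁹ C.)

V_H ≈ 1.19×10⁻⁶ V

V_H = IB/(n e t).
V_H = (1.38)(0.315)/((1.44×10²⁸)(1.602×10⁻¹⁹)(1.58×10⁻⁴)) ≈ 1.19×10⁻⁶ V.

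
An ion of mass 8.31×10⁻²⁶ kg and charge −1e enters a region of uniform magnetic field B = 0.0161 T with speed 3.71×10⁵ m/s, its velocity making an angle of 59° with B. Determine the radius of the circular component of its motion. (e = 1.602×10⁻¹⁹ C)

r ≈ 10.2 m

v⊥ = v sinθ = 3.71×10⁵·sin59° ≈ 3.180×10⁵ m/s.
r = m v⊥/(|q|B) = (8.31×10⁻²⁶)(3.180×10⁵)/((1.602×10⁻¹⁹)(0.0161)) ≈ 10.2 m.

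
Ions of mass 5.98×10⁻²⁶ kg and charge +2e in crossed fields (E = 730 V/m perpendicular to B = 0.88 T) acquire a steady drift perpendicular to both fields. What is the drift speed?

The E×B drift speed is v_d = E/B.
v_d = 730/0.88 = 830 m/s.

v_d ≈ 830 m/s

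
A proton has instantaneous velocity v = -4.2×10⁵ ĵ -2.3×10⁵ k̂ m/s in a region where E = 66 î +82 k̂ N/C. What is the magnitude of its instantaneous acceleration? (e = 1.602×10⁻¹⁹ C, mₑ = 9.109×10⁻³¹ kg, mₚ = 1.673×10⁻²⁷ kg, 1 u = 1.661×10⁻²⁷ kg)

|a| ≈ 1.01×10¹⁰ m/s²

Only an electric field acts, so F = qE = (1.602×10⁻¹⁹ C)·(66.0, 0, 82.0) = (1.06×10⁻¹⁷, 0, 1.31×10⁻¹⁷) N.
|a| = |F|/m = 1.686×10⁻¹⁷/1.673×10⁻²⁷ ≈ 1.01×10¹⁰ m/s².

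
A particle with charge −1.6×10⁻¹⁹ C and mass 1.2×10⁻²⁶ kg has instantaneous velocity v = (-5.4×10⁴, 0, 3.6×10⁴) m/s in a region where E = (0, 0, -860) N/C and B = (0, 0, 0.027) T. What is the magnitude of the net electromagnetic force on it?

v×B = (0, 1460, 0) N/C.
E + v×B = (0, 1460, -860) N/C.
F = q(E + v×B) = (−1.6×10⁻¹⁹ C)·(0, 1460, -860) = (0, -2.33×10⁻¹⁶, 1.38×10⁻¹⁶) N.
|F| = 2.71×10⁻¹⁶ N.

|F| ≈ 2.71×10⁻¹⁶ N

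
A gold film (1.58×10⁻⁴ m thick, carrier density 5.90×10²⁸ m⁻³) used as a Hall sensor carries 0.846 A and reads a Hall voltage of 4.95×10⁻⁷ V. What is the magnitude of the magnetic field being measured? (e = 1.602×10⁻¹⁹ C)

B ≈ 0.874 T

From V_H = IB/(n e t), B = V_H n e t / I.
B = (4.95×10⁻⁷)(5.90×10²⁸)(1.602×10⁻¹⁹)(1.58×10⁻⁴)/0.846 ≈ 0.874 T.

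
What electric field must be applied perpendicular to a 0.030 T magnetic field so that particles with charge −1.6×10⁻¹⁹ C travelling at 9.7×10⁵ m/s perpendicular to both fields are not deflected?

E = 2.9×10⁴ V/m

For straight-line motion qE = qvB, so E = vB.
E = 9.7×10⁵ × 0.030 = 2.9×10⁴ V/m.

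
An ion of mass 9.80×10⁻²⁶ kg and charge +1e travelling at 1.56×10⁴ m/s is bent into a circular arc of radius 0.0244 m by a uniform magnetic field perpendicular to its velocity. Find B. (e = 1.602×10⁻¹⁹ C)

From |q|vB = mv²/r, B = mv/(|q|r).
B = (9.80×10⁻²⁶)(1.56×10⁴)/((1.602×10⁻¹⁹)(0.0244)) ≈ 0.391 T.

B ≈ 0.391 T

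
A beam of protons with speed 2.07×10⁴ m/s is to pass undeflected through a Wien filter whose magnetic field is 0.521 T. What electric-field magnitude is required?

For straight-line motion qE = qvB, so E = vB.
E = 2.07×10⁴ × 0.521 = 1.08×10⁴ V/m.

E = 1.08×10⁴ V/m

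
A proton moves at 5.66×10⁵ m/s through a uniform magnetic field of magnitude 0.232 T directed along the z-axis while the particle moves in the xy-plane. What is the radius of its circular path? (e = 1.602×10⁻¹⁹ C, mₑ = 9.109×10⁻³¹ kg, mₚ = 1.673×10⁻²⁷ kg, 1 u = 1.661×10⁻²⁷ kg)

The magnetic force provides the centripetal force: |q|vB = mv²/r.
r = mv/(|q|B) = (1.673×10⁻²⁷)(5.66×10⁵)/((1.602×10⁻¹⁹)(0.232)) ≈ 0.0255 m.

r ≈ 0.0255 m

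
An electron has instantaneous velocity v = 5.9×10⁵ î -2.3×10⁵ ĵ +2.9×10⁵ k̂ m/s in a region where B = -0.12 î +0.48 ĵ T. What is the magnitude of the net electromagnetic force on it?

|F| ≈ 4.70×10⁻¹⁴ N

v×B = (-1.39×10⁵, -3.48×10⁴, 2.56×10⁵) N/C.
F = q v×B = (−1.602×10⁻¹⁹ C)·(-1.39×10⁵, -3.48×10⁴, 2.56×10⁵) = (2.23×10⁻¹⁴, 5.57×10⁻¹⁵, -4.09×10⁻¹⁴) N.
|F| = 4.70×10⁻¹⁴ N.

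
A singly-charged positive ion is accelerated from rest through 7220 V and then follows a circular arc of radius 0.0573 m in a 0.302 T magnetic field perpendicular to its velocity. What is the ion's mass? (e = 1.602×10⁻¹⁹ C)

m ≈ 3.32×10⁻²⁷ kg

Combine |q|V = ½mv² and r = mv/(|q|B): eliminate v to get m = qB²r²/(2V).
m = (1.602×10⁻¹⁹)(0.302)²(0.0573)²/(2·7220) ≈ 3.32×10⁻²⁷ kg.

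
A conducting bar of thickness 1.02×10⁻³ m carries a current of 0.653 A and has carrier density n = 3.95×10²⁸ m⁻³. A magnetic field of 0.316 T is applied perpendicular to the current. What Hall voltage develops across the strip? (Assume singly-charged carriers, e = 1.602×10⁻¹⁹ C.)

V_H ≈ 3.20×10⁻⁸ V

V_H = IB/(n e t).
V_H = (0.653)(0.316)/((3.95×10²⁸)(1.602×10⁻¹⁹)(1.02×10⁻³)) ≈ 3.20×10⁻⁸ V.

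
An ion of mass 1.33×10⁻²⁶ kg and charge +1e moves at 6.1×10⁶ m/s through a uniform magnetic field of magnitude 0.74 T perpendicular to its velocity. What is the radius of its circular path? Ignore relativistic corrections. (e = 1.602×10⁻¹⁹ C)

r ≈ 0.68 m

The magnetic force provides the centripetal force: |q|vB = mv²/r.
r = mv/(|q|B) = (1.33×10⁻²⁶)(6.1×10⁶)/((1.602×10⁻¹⁹)(0.74)) ≈ 0.68 m.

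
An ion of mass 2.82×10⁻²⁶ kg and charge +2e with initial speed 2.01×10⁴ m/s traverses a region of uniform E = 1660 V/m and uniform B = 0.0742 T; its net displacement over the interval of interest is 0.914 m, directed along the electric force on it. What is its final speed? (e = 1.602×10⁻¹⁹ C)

B does no work; ΔKE = |q|E d.
½mv_f² = ½mv₀² + |q|Ed = ½(2.82×10⁻²⁶)(2.01×10⁴)² + (3.204×10⁻¹⁹)(1660)(0.914) ≈ 5.697×10⁻¹⁸ J + 4.861×10⁻¹⁶ J ≈ 4.918×10⁻¹⁶ J.
v_f = √(2·4.918×10⁻¹⁶/2.82×10⁻²⁶) ≈ 1.87×10⁵ m/s.

v_f ≈ 1.87×10⁵ m/s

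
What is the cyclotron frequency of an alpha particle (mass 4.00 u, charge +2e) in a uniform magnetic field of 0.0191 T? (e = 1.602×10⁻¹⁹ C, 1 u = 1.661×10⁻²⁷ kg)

f = |q|B/(2πm).
f = (3.204×10⁻¹⁹)(0.0191)/(2π·6.644×10⁻²⁷) ≈ 1.47×10⁵ Hz.

f ≈ 1.47×10⁵ Hz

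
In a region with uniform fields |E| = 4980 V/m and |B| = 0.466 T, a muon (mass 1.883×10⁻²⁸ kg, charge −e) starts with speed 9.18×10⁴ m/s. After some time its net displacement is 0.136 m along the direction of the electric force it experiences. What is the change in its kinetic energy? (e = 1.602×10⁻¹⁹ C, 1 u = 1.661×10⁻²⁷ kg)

The magnetic force is always ⟂ v and does no work; only the electric force changes KE.
ΔKE = F_E · d = |q|E d = (1.602×10⁻¹⁹)(4980)(0.136) ≈ 1.09×10⁻¹⁶ J.

ΔKE ≈ 1.09×10⁻¹⁶ J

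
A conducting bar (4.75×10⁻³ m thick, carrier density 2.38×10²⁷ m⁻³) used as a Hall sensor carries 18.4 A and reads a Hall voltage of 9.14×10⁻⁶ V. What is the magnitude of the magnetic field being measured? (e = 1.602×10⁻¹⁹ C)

From V_H = IB/(n e t), B = V_H n e t / I.
B = (9.14×10⁻⁶)(2.38×10²⁷)(1.602×10⁻¹⁹)(4.75×10⁻³)/18.4 ≈ 0.900 T.

B ≈ 0.900 T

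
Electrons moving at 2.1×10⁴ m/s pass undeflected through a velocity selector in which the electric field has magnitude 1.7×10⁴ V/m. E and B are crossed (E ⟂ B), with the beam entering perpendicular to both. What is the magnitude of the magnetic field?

B = 0.81 T

Balance of forces in the selector: qE = qvB ⇒ B = E/v.
B = 1.7×10⁴/2.1×10⁴ = 0.81 T.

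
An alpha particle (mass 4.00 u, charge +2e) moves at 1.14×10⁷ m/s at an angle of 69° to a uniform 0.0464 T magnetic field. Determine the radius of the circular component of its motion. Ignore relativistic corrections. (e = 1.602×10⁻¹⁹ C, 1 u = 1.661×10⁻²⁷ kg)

r ≈ 4.76 m

v⊥ = v sinθ = 1.14×10⁷·sin69° ≈ 1.064×10⁷ m/s.
r = m v⊥/(|q|B) = (6.644×10⁻²⁷)(1.064×10⁷)/((3.204×10⁻¹⁹)(0.0464)) ≈ 4.76 m.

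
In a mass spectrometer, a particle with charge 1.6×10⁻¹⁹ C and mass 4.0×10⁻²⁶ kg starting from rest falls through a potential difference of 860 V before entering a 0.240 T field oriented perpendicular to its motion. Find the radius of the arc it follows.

r ≈ 0.0864 m

Acceleration: |q|V = ½mv² ⇒ v = √(2|q|V/m) = √(2·1.6×10⁻¹⁹·860/4.0×10⁻²⁶) ≈ 8.295×10⁴ m/s.
In the field: r = mv/(|q|B) = (4.0×10⁻²⁶)(8.295×10⁴)/((1.6×10⁻¹⁹)(0.240)) ≈ 0.0864 m.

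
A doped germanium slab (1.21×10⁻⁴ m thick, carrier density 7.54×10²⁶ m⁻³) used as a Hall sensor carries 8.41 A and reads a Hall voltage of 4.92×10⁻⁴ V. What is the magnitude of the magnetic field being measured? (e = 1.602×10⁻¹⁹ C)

B ≈ 0.855 T

From V_H = IB/(n e t), B = V_H n e t / I.
B = (4.92×10⁻⁴)(7.54×10²⁶)(1.602×10⁻¹⁹)(1.21×10⁻⁴)/8.41 ≈ 0.855 T.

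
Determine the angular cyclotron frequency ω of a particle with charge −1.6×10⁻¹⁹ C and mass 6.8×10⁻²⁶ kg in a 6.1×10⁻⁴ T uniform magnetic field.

ω ≈ 1400 rad/s

ω = |q|B/m.
ω = (1.6×10⁻¹⁹)(6.1×10⁻⁴)/6.8×10⁻²⁶ ≈ 1400 rad/s.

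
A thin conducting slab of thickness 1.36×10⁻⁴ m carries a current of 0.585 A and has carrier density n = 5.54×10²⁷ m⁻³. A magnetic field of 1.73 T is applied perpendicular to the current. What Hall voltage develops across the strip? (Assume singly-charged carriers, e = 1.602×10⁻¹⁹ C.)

V_H ≈ 8.38×10⁻⁶ V

V_H = IB/(n e t).
V_H = (0.585)(1.73)/((5.54×10²⁷)(1.602×10⁻¹⁹)(1.36×10⁻⁴)) ≈ 8.38×10⁻⁶ V.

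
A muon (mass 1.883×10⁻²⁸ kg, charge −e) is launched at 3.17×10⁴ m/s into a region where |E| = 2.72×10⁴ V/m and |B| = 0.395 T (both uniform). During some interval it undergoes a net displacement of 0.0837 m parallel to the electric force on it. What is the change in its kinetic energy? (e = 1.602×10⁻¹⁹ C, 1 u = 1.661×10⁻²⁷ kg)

The magnetic force is always ⟂ v and does no work; only the electric force changes KE.
ΔKE = F_E · d = |q|E d = (1.602×10⁻¹⁹)(2.72×10⁴)(0.0837) ≈ 3.65×10⁻¹⁶ J.

ΔKE ≈ 3.65×10⁻¹⁶ J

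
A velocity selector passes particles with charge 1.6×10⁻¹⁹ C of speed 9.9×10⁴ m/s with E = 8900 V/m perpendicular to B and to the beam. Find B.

B = 0.090 T

Balance of forces in the selector: qE = qvB ⇒ B = E/v.
B = 8900/9.9×10⁴ = 0.090 T.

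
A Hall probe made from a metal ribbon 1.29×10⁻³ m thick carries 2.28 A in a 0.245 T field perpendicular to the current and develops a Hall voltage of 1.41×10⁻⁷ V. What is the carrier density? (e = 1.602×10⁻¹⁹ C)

From V_H = IB/(n e t), n = IB/(V_H e t).
n = (2.28)(0.245)/((1.41×10⁻⁷)(1.602×10⁻¹⁹)(1.29×10⁻³)) ≈ 1.92×10²⁸ m⁻³.

n ≈ 1.92×10²⁸ m⁻³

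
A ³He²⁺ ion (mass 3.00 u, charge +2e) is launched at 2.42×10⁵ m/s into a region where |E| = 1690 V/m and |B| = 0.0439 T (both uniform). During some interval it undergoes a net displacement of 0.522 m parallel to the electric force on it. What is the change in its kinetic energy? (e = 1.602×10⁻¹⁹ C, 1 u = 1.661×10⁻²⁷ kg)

ΔKE ≈ 2.83×10⁻¹⁶ J

The magnetic force is always ⟂ v and does no work; only the electric force changes KE.
ΔKE = F_E · d = |q|E d = (3.204×10⁻¹⁹)(1690)(0.522) ≈ 2.83×10⁻¹⁶ J.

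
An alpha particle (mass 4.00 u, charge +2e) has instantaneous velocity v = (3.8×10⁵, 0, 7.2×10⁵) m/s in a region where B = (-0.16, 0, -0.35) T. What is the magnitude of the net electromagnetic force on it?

v×B = (0, 1.78×10⁴, 0) N/C.
F = q v×B = (3.204×10⁻¹⁹ C)·(0, 1.78×10⁴, 0) = (0, 5.70×10⁻¹⁵, 0) N.
|F| = 5.70×10⁻¹⁵ N.

|F| ≈ 5.70×10⁻¹⁵ N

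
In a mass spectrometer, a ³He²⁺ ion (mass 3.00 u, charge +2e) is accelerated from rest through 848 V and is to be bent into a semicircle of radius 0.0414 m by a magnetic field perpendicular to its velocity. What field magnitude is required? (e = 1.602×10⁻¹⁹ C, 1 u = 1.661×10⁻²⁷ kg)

v = √(2|q|V/m) = √(2·3.204×10⁻¹⁹·848/4.983×10⁻²⁷) ≈ 3.302×10⁵ m/s.
B = mv/(|q|r) = (4.983×10⁻²⁷)(3.302×10⁵)/((3.204×10⁻¹⁹)(0.0414)) ≈ 0.124 T.

B ≈ 0.124 T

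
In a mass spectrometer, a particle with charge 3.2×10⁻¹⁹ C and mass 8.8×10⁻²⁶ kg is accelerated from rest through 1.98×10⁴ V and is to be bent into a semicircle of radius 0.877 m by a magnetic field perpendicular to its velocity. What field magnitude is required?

v = √(2|q|V/m) = √(2·3.2×10⁻¹⁹·1.98×10⁴/8.8×10⁻²⁶) ≈ 3.795×10⁵ m/s.
B = mv/(|q|r) = (8.8×10⁻²⁶)(3.795×10⁵)/((3.2×10⁻¹⁹)(0.877)) ≈ 0.119 T.

B ≈ 0.119 T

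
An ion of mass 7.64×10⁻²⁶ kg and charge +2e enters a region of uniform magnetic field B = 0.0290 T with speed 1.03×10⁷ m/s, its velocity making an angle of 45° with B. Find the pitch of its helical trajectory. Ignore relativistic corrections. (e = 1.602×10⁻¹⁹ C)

v∥ = v cosθ = 1.03×10⁷·cos45° ≈ 7.283×10⁶ m/s.
T = 2πm/(|q|B) = 2π(7.64×10⁻²⁶)/((3.204×10⁻¹⁹)(0.0290)) ≈ 5.166×10⁻⁵ s.
pitch = v∥ T = (7.283×10⁶)(5.166×10⁻⁵) ≈ 376 m.

p ≈ 376 m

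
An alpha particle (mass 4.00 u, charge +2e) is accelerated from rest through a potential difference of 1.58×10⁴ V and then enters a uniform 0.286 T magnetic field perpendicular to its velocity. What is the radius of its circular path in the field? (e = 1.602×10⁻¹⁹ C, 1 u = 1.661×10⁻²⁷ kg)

Acceleration: |q|V = ½mv² ⇒ v = √(2|q|V/m) = √(2·3.204×10⁻¹⁹·1.58×10⁴/6.644×10⁻²⁷) ≈ 1.234×10⁶ m/s.
In the field: r = mv/(|q|B) = (6.644×10⁻²⁷)(1.234×10⁶)/((3.204×10⁻¹⁹)(0.286)) ≈ 0.0895 m.

r ≈ 0.0895 m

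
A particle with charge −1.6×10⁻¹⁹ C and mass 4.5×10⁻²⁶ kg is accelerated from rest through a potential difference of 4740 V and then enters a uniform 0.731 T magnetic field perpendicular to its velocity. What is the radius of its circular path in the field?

Acceleration: |q|V = ½mv² ⇒ v = √(2|q|V/m) = √(2·1.6×10⁻¹⁹·4740/4.5×10⁻²⁶) ≈ 1.836×10⁵ m/s.
In the field: r = mv/(|q|B) = (4.5×10⁻²⁶)(1.836×10⁵)/((1.6×10⁻¹⁹)(0.731)) ≈ 0.0706 m.

r ≈ 0.0706 m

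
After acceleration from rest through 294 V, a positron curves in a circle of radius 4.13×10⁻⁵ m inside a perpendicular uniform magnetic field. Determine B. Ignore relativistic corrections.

B ≈ 1.40 T

v = √(2|q|V/m) = √(2·1.602×10⁻¹⁹·294/9.109×10⁻³¹) ≈ 1.017×10⁷ m/s.
B = mv/(|q|r) = (9.109×10⁻³¹)(1.017×10⁷)/((1.602×10⁻¹⁹)(4.13×10⁻⁵)) ≈ 1.40 T.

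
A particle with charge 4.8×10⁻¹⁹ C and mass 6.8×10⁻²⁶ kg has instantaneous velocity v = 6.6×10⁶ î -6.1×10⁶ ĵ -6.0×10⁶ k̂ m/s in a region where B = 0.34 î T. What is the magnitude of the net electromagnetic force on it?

|F| ≈ 1.40×10⁻¹² N

v×B = (0, -2.04×10⁶, 2.07×10⁶) N/C.
F = q v×B = (4.8×10⁻¹⁹ C)·(0, -2.04×10⁶, 2.07×10⁶) = (0, -9.79×10⁻¹³, 9.96×10⁻¹³) N.
|F| = 1.40×10⁻¹² N.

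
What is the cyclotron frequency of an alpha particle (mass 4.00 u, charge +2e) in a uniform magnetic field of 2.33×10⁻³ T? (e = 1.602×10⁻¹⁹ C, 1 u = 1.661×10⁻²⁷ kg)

f = |q|B/(2πm).
f = (3.204×10⁻¹⁹)(2.33×10⁻³)/(2π·6.644×10⁻²⁷) ≈ 1.79×10⁴ Hz.

f ≈ 1.79×10⁴ Hz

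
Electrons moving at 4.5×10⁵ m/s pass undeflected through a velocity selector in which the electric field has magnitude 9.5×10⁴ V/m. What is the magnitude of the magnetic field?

B = 0.21 T

Balance of forces in the selector: qE = qvB ⇒ B = E/v.
B = 9.5×10⁴/4.5×10⁵ = 0.21 T.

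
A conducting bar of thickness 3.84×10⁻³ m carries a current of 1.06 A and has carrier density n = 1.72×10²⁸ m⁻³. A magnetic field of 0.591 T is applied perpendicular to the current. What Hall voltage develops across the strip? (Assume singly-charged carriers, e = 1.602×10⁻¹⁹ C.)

V_H ≈ 5.92×10⁻⁸ V

V_H = IB/(n e t).
V_H = (1.06)(0.591)/((1.72×10²⁸)(1.602×10⁻¹⁹)(3.84×10⁻³)) ≈ 5.92×10⁻⁸ V.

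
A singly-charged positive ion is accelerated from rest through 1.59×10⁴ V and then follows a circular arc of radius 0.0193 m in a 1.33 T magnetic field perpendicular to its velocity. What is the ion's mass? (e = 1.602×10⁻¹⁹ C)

Combine |q|V = ½mv² and r = mv/(|q|B): eliminate v to get m = qB²r²/(2V).
m = (1.602×10⁻¹⁹)(1.33)²(0.0193)²/(2·1.59×10⁴) ≈ 3.32×10⁻²⁷ kg.

m ≈ 3.32×10⁻²⁷ kg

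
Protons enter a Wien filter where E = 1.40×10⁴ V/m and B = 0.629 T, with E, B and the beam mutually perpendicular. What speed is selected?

Straight-line motion ⇒ electric and magnetic forces cancel, so E = vB.
v = E/B = 1.40×10⁴/0.629 = 2.23×10⁴ m/s.

v = 2.23×10⁴ m/s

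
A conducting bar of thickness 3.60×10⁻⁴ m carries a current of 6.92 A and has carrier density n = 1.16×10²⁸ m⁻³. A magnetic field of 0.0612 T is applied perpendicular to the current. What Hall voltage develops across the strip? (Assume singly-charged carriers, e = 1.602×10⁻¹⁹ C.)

V_H ≈ 6.33×10⁻⁷ V

V_H = IB/(n e t).
V_H = (6.92)(0.0612)/((1.16×10²⁸)(1.602×10⁻¹⁹)(3.60×10⁻⁴)) ≈ 6.33×10⁻⁷ V.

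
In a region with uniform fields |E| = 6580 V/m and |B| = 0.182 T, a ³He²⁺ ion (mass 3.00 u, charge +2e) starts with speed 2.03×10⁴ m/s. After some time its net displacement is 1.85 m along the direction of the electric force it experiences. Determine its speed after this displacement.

v_f ≈ 1.25×10⁶ m/s

B does no work; ΔKE = |q|E d.
½mv_f² = ½mv₀² + |q|Ed = ½(4.983×10⁻²⁷)(2.03×10⁴)² + (3.204×10⁻¹⁹)(6580)(1.85) ≈ 1.027×10⁻¹⁸ J + 3.900×10⁻¹⁵ J ≈ 3.901×10⁻¹⁵ J.
v_f = √(2·3.901×10⁻¹⁵/4.983×10⁻²⁷) ≈ 1.25×10⁶ m/s.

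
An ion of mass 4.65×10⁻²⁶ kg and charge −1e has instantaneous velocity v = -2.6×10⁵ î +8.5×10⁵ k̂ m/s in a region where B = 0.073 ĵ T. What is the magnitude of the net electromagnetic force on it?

|F| ≈ 1.04×10⁻¹⁴ N

v×B = (-6.20×10⁴, 0, -1.90×10⁴) N/C.
F = q v×B = (−1.602×10⁻¹⁹ C)·(-6.20×10⁴, 0, -1.90×10⁴) = (9.94×10⁻¹⁵, 0, 3.04×10⁻¹⁵) N.
|F| = 1.04×10⁻¹⁴ N.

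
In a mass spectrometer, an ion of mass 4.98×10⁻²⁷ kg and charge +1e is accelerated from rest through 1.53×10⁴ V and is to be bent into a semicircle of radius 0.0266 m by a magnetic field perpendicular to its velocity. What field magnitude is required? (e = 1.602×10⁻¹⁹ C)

v = √(2|q|V/m) = √(2·1.602×10⁻¹⁹·1.53×10⁴/4.98×10⁻²⁷) ≈ 9.921×10⁵ m/s.
B = mv/(|q|r) = (4.98×10⁻²⁷)(9.921×10⁵)/((1.602×10⁻¹⁹)(0.0266)) ≈ 1.16 T.

B ≈ 1.16 T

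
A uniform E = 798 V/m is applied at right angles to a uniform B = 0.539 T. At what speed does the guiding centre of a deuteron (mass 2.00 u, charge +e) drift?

In crossed fields the guiding centre drifts at v_d = |E×B|/B² = E/B, independent of charge and mass.
v_d = 798/0.539 = 1480 m/s.

v_d ≈ 1480 m/s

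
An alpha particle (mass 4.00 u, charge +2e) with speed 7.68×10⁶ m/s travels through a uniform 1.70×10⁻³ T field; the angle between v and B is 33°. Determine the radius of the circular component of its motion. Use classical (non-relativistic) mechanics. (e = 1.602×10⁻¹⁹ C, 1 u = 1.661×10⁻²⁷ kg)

v⊥ = v sinθ = 7.68×10⁶·sin33° ≈ 4.183×10⁶ m/s.
r = m v⊥/(|q|B) = (6.644×10⁻²⁷)(4.183×10⁶)/((3.204×10⁻¹⁹)(1.70×10⁻³)) ≈ 51.0 m.

r ≈ 51.0 m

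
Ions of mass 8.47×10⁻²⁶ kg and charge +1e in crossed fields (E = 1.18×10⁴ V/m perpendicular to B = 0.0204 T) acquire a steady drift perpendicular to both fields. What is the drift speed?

The steady drift has the magnetic force balancing the electric force, so v_d = E/B.
v_d = 1.18×10⁴/0.0204 = 5.78×10⁵ m/s.

v_d ≈ 5.78×10⁵ m/s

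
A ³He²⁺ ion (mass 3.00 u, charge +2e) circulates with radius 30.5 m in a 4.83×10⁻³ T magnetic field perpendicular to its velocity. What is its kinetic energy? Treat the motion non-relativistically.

KE ≈ 2.24×10⁻¹³ J

v = |q|Br/m, then KE = ½mv² = (qBr)²/(2m).
v = (3.204×10⁻¹⁹)(4.83×10⁻³)(30.5)/4.983×10⁻²⁷ ≈ 9.472×10⁶ m/s.
KE = ½(4.983×10⁻²⁷)(9.472×10⁶)² ≈ 2.24×10⁻¹³ J.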